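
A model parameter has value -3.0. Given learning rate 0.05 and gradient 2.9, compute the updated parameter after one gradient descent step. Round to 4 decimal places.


w_new = w_old - lr * gradient
= -3.0 - 0.05 * 2.9
= -3.0 - (0.145)
= -3.1450

-3.1450


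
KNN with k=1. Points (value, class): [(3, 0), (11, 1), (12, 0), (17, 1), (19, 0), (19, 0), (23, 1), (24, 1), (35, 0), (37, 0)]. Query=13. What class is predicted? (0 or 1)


Distances from query 13:
Point 12 (class 0): distance = 1
K=1 nearest neighbors: classes = [0]
Votes for class 1: 0 / 1
Majority vote => class 0

0


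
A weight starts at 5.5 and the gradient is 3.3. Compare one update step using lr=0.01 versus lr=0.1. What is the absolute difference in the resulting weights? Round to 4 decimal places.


With lr=0.01: w_new = 5.5 - 0.01 * 3.3 = 5.467
With lr=0.1: w_new = 5.5 - 0.1 * 3.3 = 5.17
Absolute difference = |5.467 - 5.17|
= 0.2970

0.2970


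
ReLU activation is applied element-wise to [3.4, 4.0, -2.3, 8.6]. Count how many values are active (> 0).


ReLU(x) = max(0, x) for each element:
ReLU(3.4) = 3.4
ReLU(4.0) = 4.0
ReLU(-2.3) = 0
ReLU(8.6) = 8.6
Active neurons (>0): 3

3


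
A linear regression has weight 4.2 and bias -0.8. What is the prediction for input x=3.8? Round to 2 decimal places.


y = 4.2 * 3.8 + (-0.8)
= 15.96 + (-0.8)
= 15.16

15.16


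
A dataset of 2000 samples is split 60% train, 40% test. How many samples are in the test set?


Train samples = 2000 * 60% = 1200
Test samples = 2000 - 1200
= 800

800


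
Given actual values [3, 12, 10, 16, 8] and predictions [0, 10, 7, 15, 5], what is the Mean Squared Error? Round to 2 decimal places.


Differences: [3, 2, 3, 1, 3]
Squared errors: [9, 4, 9, 1, 9]
Sum of squared errors = 32
MSE = 32 / 5 = 6.40

6.40


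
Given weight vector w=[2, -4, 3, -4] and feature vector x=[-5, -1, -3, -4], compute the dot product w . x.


Element-wise products:
2 * -5 = -10
-4 * -1 = 4
3 * -3 = -9
-4 * -4 = 16
Sum = -10 + 4 + -9 + 16
= 1

1


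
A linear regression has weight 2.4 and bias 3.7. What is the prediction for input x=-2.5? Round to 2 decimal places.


y = 2.4 * -2.5 + (3.7)
= -6.0 + (3.7)
= -2.30

-2.30


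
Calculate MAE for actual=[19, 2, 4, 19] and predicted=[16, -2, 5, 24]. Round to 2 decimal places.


Absolute errors: [3, 4, 1, 5]
Sum of absolute errors = 13
MAE = 13 / 4 = 3.25

3.25


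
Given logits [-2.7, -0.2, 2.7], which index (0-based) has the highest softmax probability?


Softmax is a monotonic transformation, so it preserves the argmax.
We need to find the index of the maximum logit.
Index 0: -2.7
Index 1: -0.2
Index 2: 2.7
Maximum logit = 2.7 at index 2

2


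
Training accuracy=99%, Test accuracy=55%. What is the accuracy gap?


Gap = train_accuracy - test_accuracy
= 99 - 55
= 44%
This large gap strongly indicates overfitting.

44


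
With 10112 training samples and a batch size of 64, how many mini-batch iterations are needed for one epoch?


Iterations per epoch = dataset_size / batch_size
= 10112 / 64
= 158

158


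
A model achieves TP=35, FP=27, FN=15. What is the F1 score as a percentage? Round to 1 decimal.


Precision = TP / (TP + FP) = 35 / 62 = 0.5645
Recall = TP / (TP + FN) = 35 / 50 = 0.7
F1 = 2 * P * R / (P + R)
= 2 * 0.5645 * 0.7 / (0.5645 + 0.7)
= 0.7903 / 1.2645
= 0.625
As percentage: 62.5%

62.5


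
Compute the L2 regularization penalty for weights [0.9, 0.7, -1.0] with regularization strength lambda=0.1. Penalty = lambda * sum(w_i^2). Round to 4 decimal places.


Squaring each weight:
0.9^2 = 0.81
0.7^2 = 0.49
(-1.0)^2 = 1.0
Sum of squares = 2.3
Penalty = 0.1 * 2.3 = 0.2300

0.2300


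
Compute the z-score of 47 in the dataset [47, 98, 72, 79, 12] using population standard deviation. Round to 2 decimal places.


Mean = (47 + 98 + 72 + 79 + 12) / 5 = 61.6
Variance = sum((x_i - mean)^2) / n = 881.84
Std = sqrt(881.84) = 29.6958
Z = (x - mean) / std
= (47 - 61.6) / 29.6958
= -14.6 / 29.6958
= -0.49

-0.49


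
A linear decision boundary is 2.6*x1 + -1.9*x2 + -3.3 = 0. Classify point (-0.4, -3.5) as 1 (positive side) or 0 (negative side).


Compute 2.6 * -0.4 + -1.9 * -3.5 + -3.3
= -1.04 + 6.65 + -3.3
= 2.31
Since 2.31 >= 0, the point is on the positive side.

1


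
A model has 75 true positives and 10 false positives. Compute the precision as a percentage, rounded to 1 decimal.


Precision = TP / (TP + FP) * 100
= 75 / (75 + 10)
= 75 / 85
= 0.8824
= 88.2%

88.2


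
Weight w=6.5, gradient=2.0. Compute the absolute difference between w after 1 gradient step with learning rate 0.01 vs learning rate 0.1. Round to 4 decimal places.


With lr=0.01: w_new = 6.5 - 0.01 * 2.0 = 6.48
With lr=0.1: w_new = 6.5 - 0.1 * 2.0 = 6.3
Absolute difference = |6.48 - 6.3|
= 0.1800

0.1800


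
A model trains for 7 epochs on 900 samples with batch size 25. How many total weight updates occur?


Iterations per epoch = 900 / 25 = 36
Total updates = iterations_per_epoch * epochs
= 36 * 7
= 252

252


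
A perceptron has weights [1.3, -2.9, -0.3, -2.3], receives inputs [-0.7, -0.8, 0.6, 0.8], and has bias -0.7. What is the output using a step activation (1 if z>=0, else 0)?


z = w . x + b
= 1.3*-0.7 + -2.9*-0.8 + -0.3*0.6 + -2.3*0.8 + -0.7
= -0.91 + 2.32 + -0.18 + -1.84 + -0.7
= -0.61 + -0.7
= -1.31
Since z = -1.31 < 0, output = 0

0


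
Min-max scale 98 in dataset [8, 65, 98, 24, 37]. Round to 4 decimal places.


Min = 8, Max = 98
Range = 98 - 8 = 90
Scaled = (x - min) / (max - min)
= (98 - 8) / 90
= 90 / 90
= 1.0000

1.0000


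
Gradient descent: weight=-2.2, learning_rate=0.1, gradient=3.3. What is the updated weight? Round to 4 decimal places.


w_new = w_old - lr * gradient
= -2.2 - 0.1 * 3.3
= -2.2 - (0.33)
= -2.5300

-2.5300


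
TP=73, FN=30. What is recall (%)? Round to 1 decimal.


Recall = TP / (TP + FN) * 100
= 73 / (73 + 30)
= 73 / 103
= 0.7087
= 70.9%

70.9


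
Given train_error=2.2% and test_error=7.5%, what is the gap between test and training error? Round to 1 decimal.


Generalization gap = test_error - train_error
= 7.5 - 2.2
= 5.3%
A moderate gap.

5.3


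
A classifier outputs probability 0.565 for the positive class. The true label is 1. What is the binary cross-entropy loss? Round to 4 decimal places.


For y=1: Loss = -log(p)
= -log(0.565)
= -(-0.5709)
= 0.5709

0.5709


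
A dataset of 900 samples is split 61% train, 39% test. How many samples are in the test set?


Train samples = 900 * 61% = 549
Test samples = 900 - 549
= 351

351


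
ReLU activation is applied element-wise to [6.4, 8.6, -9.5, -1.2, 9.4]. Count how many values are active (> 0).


ReLU(x) = max(0, x) for each element:
ReLU(6.4) = 6.4
ReLU(8.6) = 8.6
ReLU(-9.5) = 0
ReLU(-1.2) = 0
ReLU(9.4) = 9.4
Active neurons (>0): 3

3


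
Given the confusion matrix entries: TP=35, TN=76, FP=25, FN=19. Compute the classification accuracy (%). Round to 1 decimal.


Accuracy = (TP + TN) / (TP + TN + FP + FN) * 100
= (35 + 76) / (35 + 76 + 25 + 19)
= 111 / 155
= 0.7161
= 71.6%

71.6


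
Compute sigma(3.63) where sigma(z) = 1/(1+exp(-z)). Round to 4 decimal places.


sigmoid(z) = 1 / (1 + exp(-z))
exp(-(3.63)) = exp(-3.63) = 0.0265
1 + 0.0265 = 1.0265
1 / 1.0265 = 0.9742

0.9742


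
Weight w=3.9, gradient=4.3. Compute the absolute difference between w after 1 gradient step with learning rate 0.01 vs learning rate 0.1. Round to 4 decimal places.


With lr=0.01: w_new = 3.9 - 0.01 * 4.3 = 3.857
With lr=0.1: w_new = 3.9 - 0.1 * 4.3 = 3.47
Absolute difference = |3.857 - 3.47|
= 0.3870

0.3870


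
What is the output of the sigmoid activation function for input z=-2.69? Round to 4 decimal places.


sigmoid(z) = 1 / (1 + exp(-z))
exp(-(-2.69)) = exp(2.69) = 14.7317
1 + 14.7317 = 15.7317
1 / 15.7317 = 0.0636

0.0636


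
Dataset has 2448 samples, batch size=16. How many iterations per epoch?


Iterations per epoch = dataset_size / batch_size
= 2448 / 16
= 153

153


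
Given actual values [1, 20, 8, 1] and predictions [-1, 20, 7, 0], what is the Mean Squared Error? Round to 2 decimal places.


Differences: [2, 0, 1, 1]
Squared errors: [4, 0, 1, 1]
Sum of squared errors = 6
MSE = 6 / 4 = 1.50

1.50


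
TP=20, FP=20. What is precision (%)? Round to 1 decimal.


Precision = TP / (TP + FP) * 100
= 20 / (20 + 20)
= 20 / 40
= 0.5
= 50.0%

50.0


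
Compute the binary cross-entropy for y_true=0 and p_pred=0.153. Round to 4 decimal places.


For y=0: Loss = -log(1-p)
= -log(1 - 0.153)
= -log(0.847)
= -(-0.1661)
= 0.1661

0.1661


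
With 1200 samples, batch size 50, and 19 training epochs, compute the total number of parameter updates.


Iterations per epoch = 1200 / 50 = 24
Total updates = iterations_per_epoch * epochs
= 24 * 19
= 456

456


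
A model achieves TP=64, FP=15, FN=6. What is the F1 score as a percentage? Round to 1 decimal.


Precision = TP / (TP + FP) = 64 / 79 = 0.8101
Recall = TP / (TP + FN) = 64 / 70 = 0.9143
F1 = 2 * P * R / (P + R)
= 2 * 0.8101 * 0.9143 / (0.8101 + 0.9143)
= 1.4814 / 1.7244
= 0.8591
As percentage: 85.9%

85.9


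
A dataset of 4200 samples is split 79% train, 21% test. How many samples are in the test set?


Train samples = 4200 * 79% = 3318
Test samples = 4200 - 3318
= 882

882


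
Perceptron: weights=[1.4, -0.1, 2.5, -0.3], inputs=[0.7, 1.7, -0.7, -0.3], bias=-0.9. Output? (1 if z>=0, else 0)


z = w . x + b
= 1.4*0.7 + -0.1*1.7 + 2.5*-0.7 + -0.3*-0.3 + -0.9
= 0.98 + -0.17 + -1.75 + 0.09 + -0.9
= -0.85 + -0.9
= -1.75
Since z = -1.75 < 0, output = 0

0


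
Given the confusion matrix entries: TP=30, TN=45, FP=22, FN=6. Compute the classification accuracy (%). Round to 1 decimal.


Accuracy = (TP + TN) / (TP + TN + FP + FN) * 100
= (30 + 45) / (30 + 45 + 22 + 6)
= 75 / 103
= 0.7282
= 72.8%

72.8


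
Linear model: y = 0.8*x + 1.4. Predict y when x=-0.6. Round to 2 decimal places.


y = 0.8 * -0.6 + (1.4)
= -0.48 + (1.4)
= 0.92

0.92


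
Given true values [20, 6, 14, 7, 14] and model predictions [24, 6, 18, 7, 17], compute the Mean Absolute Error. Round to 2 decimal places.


Absolute errors: [4, 0, 4, 0, 3]
Sum of absolute errors = 11
MAE = 11 / 5 = 2.20

2.20


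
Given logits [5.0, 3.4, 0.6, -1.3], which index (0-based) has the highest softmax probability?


Softmax is a monotonic transformation, so it preserves the argmax.
We need to find the index of the maximum logit.
Index 0: 5.0
Index 1: 3.4
Index 2: 0.6
Index 3: -1.3
Maximum logit = 5.0 at index 0

0


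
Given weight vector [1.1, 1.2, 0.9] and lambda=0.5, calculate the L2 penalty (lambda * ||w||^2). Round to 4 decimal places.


Squaring each weight:
1.1^2 = 1.21
1.2^2 = 1.44
0.9^2 = 0.81
Sum of squares = 3.46
Penalty = 0.5 * 3.46 = 1.7300

1.7300


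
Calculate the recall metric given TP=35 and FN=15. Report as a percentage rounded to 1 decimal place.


Recall = TP / (TP + FN) * 100
= 35 / (35 + 15)
= 35 / 50
= 0.7
= 70.0%

70.0


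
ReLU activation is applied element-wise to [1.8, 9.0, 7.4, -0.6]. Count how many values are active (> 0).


ReLU(x) = max(0, x) for each element:
ReLU(1.8) = 1.8
ReLU(9.0) = 9.0
ReLU(7.4) = 7.4
ReLU(-0.6) = 0
Active neurons (>0): 3

3


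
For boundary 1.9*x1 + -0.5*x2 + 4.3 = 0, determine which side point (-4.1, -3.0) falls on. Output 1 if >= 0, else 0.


Compute 1.9 * -4.1 + -0.5 * -3.0 + 4.3
= -7.79 + 1.5 + 4.3
= -1.99
Since -1.99 < 0, the point is on the negative side.

0


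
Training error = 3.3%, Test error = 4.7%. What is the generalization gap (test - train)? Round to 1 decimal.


Generalization gap = test_error - train_error
= 4.7 - 3.3
= 1.4%
A small gap suggests good generalization.

1.4


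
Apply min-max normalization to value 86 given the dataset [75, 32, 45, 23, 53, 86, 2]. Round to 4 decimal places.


Min = 2, Max = 86
Range = 86 - 2 = 84
Scaled = (x - min) / (max - min)
= (86 - 2) / 84
= 84 / 84
= 1.0000

1.0000


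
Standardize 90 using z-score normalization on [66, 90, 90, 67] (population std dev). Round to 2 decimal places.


Mean = (66 + 90 + 90 + 67) / 4 = 78.25
Variance = sum((x_i - mean)^2) / n = 138.1875
Std = sqrt(138.1875) = 11.7553
Z = (x - mean) / std
= (90 - 78.25) / 11.7553
= 11.75 / 11.7553
= 1.00

1.00


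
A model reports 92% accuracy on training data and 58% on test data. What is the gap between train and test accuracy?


Gap = train_accuracy - test_accuracy
= 92 - 58
= 34%
This large gap strongly indicates overfitting.

34


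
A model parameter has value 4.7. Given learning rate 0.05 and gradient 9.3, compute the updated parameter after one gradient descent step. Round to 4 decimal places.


w_new = w_old - lr * gradient
= 4.7 - 0.05 * 9.3
= 4.7 - (0.465)
= 4.2350

4.2350


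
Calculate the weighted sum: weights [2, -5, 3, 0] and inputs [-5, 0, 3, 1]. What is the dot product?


Element-wise products:
2 * -5 = -10
-5 * 0 = 0
3 * 3 = 9
0 * 1 = 0
Sum = -10 + 0 + 9 + 0
= -1

-1


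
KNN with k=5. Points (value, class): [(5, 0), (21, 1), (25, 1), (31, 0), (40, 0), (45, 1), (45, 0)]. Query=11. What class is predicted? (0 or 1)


Distances from query 11:
Point 5 (class 0): distance = 6
Point 21 (class 1): distance = 10
Point 25 (class 1): distance = 14
Point 31 (class 0): distance = 20
Point 40 (class 0): distance = 29
K=5 nearest neighbors: classes = [0, 1, 1, 0, 0]
Votes for class 1: 2 / 5
Majority vote => class 0

0


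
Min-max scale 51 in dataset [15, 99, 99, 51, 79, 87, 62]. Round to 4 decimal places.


Min = 15, Max = 99
Range = 99 - 15 = 84
Scaled = (x - min) / (max - min)
= (51 - 15) / 84
= 36 / 84
= 0.4286

0.4286


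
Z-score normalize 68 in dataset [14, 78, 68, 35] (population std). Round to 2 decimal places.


Mean = (14 + 78 + 68 + 35) / 4 = 48.75
Variance = sum((x_i - mean)^2) / n = 655.6875
Std = sqrt(655.6875) = 25.6064
Z = (x - mean) / std
= (68 - 48.75) / 25.6064
= 19.25 / 25.6064
= 0.75

0.75


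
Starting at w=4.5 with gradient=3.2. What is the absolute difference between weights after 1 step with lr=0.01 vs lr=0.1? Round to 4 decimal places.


With lr=0.01: w_new = 4.5 - 0.01 * 3.2 = 4.468
With lr=0.1: w_new = 4.5 - 0.1 * 3.2 = 4.18
Absolute difference = |4.468 - 4.18|
= 0.2880

0.2880


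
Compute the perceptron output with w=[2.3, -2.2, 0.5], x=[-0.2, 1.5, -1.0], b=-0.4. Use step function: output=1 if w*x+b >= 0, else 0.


z = w . x + b
= 2.3*-0.2 + -2.2*1.5 + 0.5*-1.0 + -0.4
= -0.46 + -3.3 + -0.5 + -0.4
= -4.26 + -0.4
= -4.66
Since z = -4.66 < 0, output = 0

0


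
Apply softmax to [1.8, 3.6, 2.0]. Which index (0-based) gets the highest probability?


Softmax is a monotonic transformation, so it preserves the argmax.
We need to find the index of the maximum logit.
Index 0: 1.8
Index 1: 3.6
Index 2: 2.0
Maximum logit = 3.6 at index 1

1


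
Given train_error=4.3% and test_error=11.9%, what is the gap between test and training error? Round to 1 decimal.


Generalization gap = test_error - train_error
= 11.9 - 4.3
= 7.6%
A moderate gap.

7.6


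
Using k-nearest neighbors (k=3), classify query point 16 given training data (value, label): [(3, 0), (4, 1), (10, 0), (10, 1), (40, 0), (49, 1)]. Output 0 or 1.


Distances from query 16:
Point 10 (class 0): distance = 6
Point 10 (class 1): distance = 6
Point 4 (class 1): distance = 12
K=3 nearest neighbors: classes = [0, 1, 1]
Votes for class 1: 2 / 3
Majority vote => class 1

1


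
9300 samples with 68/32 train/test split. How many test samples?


Train samples = 9300 * 68% = 6324
Test samples = 9300 - 6324
= 2976

2976


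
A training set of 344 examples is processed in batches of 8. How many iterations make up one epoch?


Iterations per epoch = dataset_size / batch_size
= 344 / 8
= 43

43


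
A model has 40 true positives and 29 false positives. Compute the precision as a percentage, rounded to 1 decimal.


Precision = TP / (TP + FP) * 100
= 40 / (40 + 29)
= 40 / 69
= 0.5797
= 58.0%

58.0


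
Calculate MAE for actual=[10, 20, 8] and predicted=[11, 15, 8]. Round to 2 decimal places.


Absolute errors: [1, 5, 0]
Sum of absolute errors = 6
MAE = 6 / 3 = 2.00

2.00


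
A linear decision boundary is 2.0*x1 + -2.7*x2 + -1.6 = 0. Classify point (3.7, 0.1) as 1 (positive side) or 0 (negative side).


Compute 2.0 * 3.7 + -2.7 * 0.1 + -1.6
= 7.4 + -0.27 + -1.6
= 5.53
Since 5.53 >= 0, the point is on the positive side.

1


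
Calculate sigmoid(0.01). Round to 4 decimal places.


sigmoid(z) = 1 / (1 + exp(-z))
exp(-(0.01)) = exp(-0.01) = 0.99
1 + 0.99 = 1.9901
1 / 1.9901 = 0.5025

0.5025


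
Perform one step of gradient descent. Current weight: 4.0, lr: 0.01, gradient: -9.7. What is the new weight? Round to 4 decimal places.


w_new = w_old - lr * gradient
= 4.0 - 0.01 * -9.7
= 4.0 - (-0.097)
= 4.0970

4.0970


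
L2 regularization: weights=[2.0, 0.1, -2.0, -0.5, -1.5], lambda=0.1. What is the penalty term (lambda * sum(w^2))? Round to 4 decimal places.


Squaring each weight:
2.0^2 = 4.0
0.1^2 = 0.01
(-2.0)^2 = 4.0
(-0.5)^2 = 0.25
(-1.5)^2 = 2.25
Sum of squares = 10.51
Penalty = 0.1 * 10.51 = 1.0510

1.0510


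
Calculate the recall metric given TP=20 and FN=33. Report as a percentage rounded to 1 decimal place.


Recall = TP / (TP + FN) * 100
= 20 / (20 + 33)
= 20 / 53
= 0.3774
= 37.7%

37.7


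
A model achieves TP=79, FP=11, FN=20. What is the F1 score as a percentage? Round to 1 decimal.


Precision = TP / (TP + FP) = 79 / 90 = 0.8778
Recall = TP / (TP + FN) = 79 / 99 = 0.798
F1 = 2 * P * R / (P + R)
= 2 * 0.8778 * 0.798 / (0.8778 + 0.798)
= 1.4009 / 1.6758
= 0.836
As percentage: 83.6%

83.6


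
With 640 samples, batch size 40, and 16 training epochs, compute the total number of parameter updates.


Iterations per epoch = 640 / 40 = 16
Total updates = iterations_per_epoch * epochs
= 16 * 16
= 256

256


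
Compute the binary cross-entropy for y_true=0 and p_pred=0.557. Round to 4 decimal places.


For y=0: Loss = -log(1-p)
= -log(1 - 0.557)
= -log(0.443)
= -(-0.8142)
= 0.8142

0.8142


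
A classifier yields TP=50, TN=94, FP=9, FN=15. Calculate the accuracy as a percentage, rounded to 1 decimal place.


Accuracy = (TP + TN) / (TP + TN + FP + FN) * 100
= (50 + 94) / (50 + 94 + 9 + 15)
= 144 / 168
= 0.8571
= 85.7%

85.7


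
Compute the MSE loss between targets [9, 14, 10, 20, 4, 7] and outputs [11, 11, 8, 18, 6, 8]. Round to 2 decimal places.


Differences: [-2, 3, 2, 2, -2, -1]
Squared errors: [4, 9, 4, 4, 4, 1]
Sum of squared errors = 26
MSE = 26 / 6 = 4.33

4.33


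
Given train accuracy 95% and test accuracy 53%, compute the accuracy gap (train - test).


Gap = train_accuracy - test_accuracy
= 95 - 53
= 42%
This large gap strongly indicates overfitting.

42


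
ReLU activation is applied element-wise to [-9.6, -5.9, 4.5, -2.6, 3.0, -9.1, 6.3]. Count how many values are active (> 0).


ReLU(x) = max(0, x) for each element:
ReLU(-9.6) = 0
ReLU(-5.9) = 0
ReLU(4.5) = 4.5
ReLU(-2.6) = 0
ReLU(3.0) = 3.0
ReLU(-9.1) = 0
ReLU(6.3) = 6.3
Active neurons (>0): 3

3


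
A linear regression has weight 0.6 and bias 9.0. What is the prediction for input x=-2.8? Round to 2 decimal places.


y = 0.6 * -2.8 + (9.0)
= -1.68 + (9.0)
= 7.32

7.32


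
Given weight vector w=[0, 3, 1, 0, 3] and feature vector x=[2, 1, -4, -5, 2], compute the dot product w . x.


Element-wise products:
0 * 2 = 0
3 * 1 = 3
1 * -4 = -4
0 * -5 = 0
3 * 2 = 6
Sum = 0 + 3 + -4 + 0 + 6
= 5

5


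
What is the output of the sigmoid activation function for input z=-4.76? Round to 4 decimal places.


sigmoid(z) = 1 / (1 + exp(-z))
exp(-(-4.76)) = exp(4.76) = 116.7459
1 + 116.7459 = 117.7459
1 / 117.7459 = 0.0085

0.0085


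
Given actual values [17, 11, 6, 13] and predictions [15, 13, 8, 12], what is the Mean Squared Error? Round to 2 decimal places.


Differences: [2, -2, -2, 1]
Squared errors: [4, 4, 4, 1]
Sum of squared errors = 13
MSE = 13 / 4 = 3.25

3.25


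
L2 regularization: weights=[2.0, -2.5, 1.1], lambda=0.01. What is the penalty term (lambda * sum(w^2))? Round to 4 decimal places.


Squaring each weight:
2.0^2 = 4.0
(-2.5)^2 = 6.25
1.1^2 = 1.21
Sum of squares = 11.46
Penalty = 0.01 * 11.46 = 0.1146

0.1146


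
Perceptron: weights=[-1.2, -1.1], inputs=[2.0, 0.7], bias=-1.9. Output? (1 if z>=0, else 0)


z = w . x + b
= -1.2*2.0 + -1.1*0.7 + -1.9
= -2.4 + -0.77 + -1.9
= -3.17 + -1.9
= -5.07
Since z = -5.07 < 0, output = 0

0


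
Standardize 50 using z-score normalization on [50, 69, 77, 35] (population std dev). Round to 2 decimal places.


Mean = (50 + 69 + 77 + 35) / 4 = 57.75
Variance = sum((x_i - mean)^2) / n = 268.6875
Std = sqrt(268.6875) = 16.3917
Z = (x - mean) / std
= (50 - 57.75) / 16.3917
= -7.75 / 16.3917
= -0.47

-0.47


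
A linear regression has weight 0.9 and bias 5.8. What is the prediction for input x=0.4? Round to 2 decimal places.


y = 0.9 * 0.4 + (5.8)
= 0.36 + (5.8)
= 6.16

6.16


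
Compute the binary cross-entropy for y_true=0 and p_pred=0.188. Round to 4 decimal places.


For y=0: Loss = -log(1-p)
= -log(1 - 0.188)
= -log(0.812)
= -(-0.2083)
= 0.2083

0.2083


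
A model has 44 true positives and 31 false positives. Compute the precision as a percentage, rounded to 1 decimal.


Precision = TP / (TP + FP) * 100
= 44 / (44 + 31)
= 44 / 75
= 0.5867
= 58.7%

58.7


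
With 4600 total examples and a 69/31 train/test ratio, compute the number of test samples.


Train samples = 4600 * 69% = 3174
Test samples = 4600 - 3174
= 1426

1426


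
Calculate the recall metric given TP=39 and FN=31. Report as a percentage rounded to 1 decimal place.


Recall = TP / (TP + FN) * 100
= 39 / (39 + 31)
= 39 / 70
= 0.5571
= 55.7%

55.7


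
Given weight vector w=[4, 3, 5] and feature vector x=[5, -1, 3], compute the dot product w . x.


Element-wise products:
4 * 5 = 20
3 * -1 = -3
5 * 3 = 15
Sum = 20 + -3 + 15
= 32

32


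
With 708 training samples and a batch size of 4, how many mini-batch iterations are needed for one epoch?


Iterations per epoch = dataset_size / batch_size
= 708 / 4
= 177

177


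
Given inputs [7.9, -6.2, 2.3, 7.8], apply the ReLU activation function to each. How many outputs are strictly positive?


ReLU(x) = max(0, x) for each element:
ReLU(7.9) = 7.9
ReLU(-6.2) = 0
ReLU(2.3) = 2.3
ReLU(7.8) = 7.8
Active neurons (>0): 3

3


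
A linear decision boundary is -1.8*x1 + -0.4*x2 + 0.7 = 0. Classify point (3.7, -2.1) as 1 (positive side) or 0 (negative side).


Compute -1.8 * 3.7 + -0.4 * -2.1 + 0.7
= -6.66 + 0.84 + 0.7
= -5.12
Since -5.12 < 0, the point is on the negative side.

0


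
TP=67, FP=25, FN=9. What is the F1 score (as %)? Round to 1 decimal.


Precision = TP / (TP + FP) = 67 / 92 = 0.7283
Recall = TP / (TP + FN) = 67 / 76 = 0.8816
F1 = 2 * P * R / (P + R)
= 2 * 0.7283 * 0.8816 / (0.7283 + 0.8816)
= 1.284 / 1.6098
= 0.7976
As percentage: 79.8%

79.8


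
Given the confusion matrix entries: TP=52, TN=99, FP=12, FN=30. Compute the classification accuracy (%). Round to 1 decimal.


Accuracy = (TP + TN) / (TP + TN + FP + FN) * 100
= (52 + 99) / (52 + 99 + 12 + 30)
= 151 / 193
= 0.7824
= 78.2%

78.2


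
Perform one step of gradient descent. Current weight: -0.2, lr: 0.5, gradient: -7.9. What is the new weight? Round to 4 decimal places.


w_new = w_old - lr * gradient
= -0.2 - 0.5 * -7.9
= -0.2 - (-3.95)
= 3.7500

3.7500


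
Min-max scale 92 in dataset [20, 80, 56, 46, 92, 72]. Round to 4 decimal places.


Min = 20, Max = 92
Range = 92 - 20 = 72
Scaled = (x - min) / (max - min)
= (92 - 20) / 72
= 72 / 72
= 1.0000

1.0000


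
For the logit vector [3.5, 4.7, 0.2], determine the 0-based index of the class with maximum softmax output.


Softmax is a monotonic transformation, so it preserves the argmax.
We need to find the index of the maximum logit.
Index 0: 3.5
Index 1: 4.7
Index 2: 0.2
Maximum logit = 4.7 at index 1

1


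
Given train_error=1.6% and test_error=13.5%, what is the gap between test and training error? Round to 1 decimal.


Generalization gap = test_error - train_error
= 13.5 - 1.6
= 11.9%
A large gap suggests overfitting.

11.9


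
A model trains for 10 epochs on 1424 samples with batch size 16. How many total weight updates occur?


Iterations per epoch = 1424 / 16 = 89
Total updates = iterations_per_epoch * epochs
= 89 * 10
= 890

890


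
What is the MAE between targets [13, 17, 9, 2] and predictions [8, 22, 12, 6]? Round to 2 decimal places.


Absolute errors: [5, 5, 3, 4]
Sum of absolute errors = 17
MAE = 17 / 4 = 4.25

4.25


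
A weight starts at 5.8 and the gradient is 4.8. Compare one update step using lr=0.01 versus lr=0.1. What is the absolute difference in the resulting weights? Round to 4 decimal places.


With lr=0.01: w_new = 5.8 - 0.01 * 4.8 = 5.752
With lr=0.1: w_new = 5.8 - 0.1 * 4.8 = 5.32
Absolute difference = |5.752 - 5.32|
= 0.4320

0.4320


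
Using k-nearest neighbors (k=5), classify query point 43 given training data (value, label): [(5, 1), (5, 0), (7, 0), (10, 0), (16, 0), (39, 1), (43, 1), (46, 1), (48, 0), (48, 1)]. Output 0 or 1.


Distances from query 43:
Point 43 (class 1): distance = 0
Point 46 (class 1): distance = 3
Point 39 (class 1): distance = 4
Point 48 (class 0): distance = 5
Point 48 (class 1): distance = 5
K=5 nearest neighbors: classes = [1, 1, 1, 0, 1]
Votes for class 1: 4 / 5
Majority vote => class 1

1


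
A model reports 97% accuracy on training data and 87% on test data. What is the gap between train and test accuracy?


Gap = train_accuracy - test_accuracy
= 97 - 87
= 10%
This moderate gap may indicate mild overfitting.

10


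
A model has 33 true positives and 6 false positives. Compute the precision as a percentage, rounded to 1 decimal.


Precision = TP / (TP + FP) * 100
= 33 / (33 + 6)
= 33 / 39
= 0.8462
= 84.6%

84.6


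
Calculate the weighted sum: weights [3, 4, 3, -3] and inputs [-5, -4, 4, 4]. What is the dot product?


Element-wise products:
3 * -5 = -15
4 * -4 = -16
3 * 4 = 12
-3 * 4 = -12
Sum = -15 + -16 + 12 + -12
= -31

-31


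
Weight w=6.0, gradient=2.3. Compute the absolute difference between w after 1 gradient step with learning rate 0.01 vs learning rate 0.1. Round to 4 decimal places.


With lr=0.01: w_new = 6.0 - 0.01 * 2.3 = 5.977
With lr=0.1: w_new = 6.0 - 0.1 * 2.3 = 5.77
Absolute difference = |5.977 - 5.77|
= 0.2070

0.2070


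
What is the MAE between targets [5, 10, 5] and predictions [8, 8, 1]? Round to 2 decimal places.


Absolute errors: [3, 2, 4]
Sum of absolute errors = 9
MAE = 9 / 3 = 3.00

3.00


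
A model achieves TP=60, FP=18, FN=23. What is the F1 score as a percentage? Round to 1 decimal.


Precision = TP / (TP + FP) = 60 / 78 = 0.7692
Recall = TP / (TP + FN) = 60 / 83 = 0.7229
F1 = 2 * P * R / (P + R)
= 2 * 0.7692 * 0.7229 / (0.7692 + 0.7229)
= 1.1121 / 1.4921
= 0.7453
As percentage: 74.5%

74.5


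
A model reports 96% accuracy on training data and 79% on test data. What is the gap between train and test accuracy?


Gap = train_accuracy - test_accuracy
= 96 - 79
= 17%
This gap suggests the model is overfitting.

17


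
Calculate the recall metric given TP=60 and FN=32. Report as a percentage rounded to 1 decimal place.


Recall = TP / (TP + FN) * 100
= 60 / (60 + 32)
= 60 / 92
= 0.6522
= 65.2%

65.2


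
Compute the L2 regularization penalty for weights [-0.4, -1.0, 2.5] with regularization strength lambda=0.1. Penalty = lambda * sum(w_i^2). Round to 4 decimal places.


Squaring each weight:
(-0.4)^2 = 0.16
(-1.0)^2 = 1.0
2.5^2 = 6.25
Sum of squares = 7.41
Penalty = 0.1 * 7.41 = 0.7410

0.7410


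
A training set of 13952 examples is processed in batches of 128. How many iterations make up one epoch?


Iterations per epoch = dataset_size / batch_size
= 13952 / 128
= 109

109


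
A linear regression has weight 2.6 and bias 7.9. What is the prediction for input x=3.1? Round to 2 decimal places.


y = 2.6 * 3.1 + (7.9)
= 8.06 + (7.9)
= 15.96

15.96


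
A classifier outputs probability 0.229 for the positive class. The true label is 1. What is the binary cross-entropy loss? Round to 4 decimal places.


For y=1: Loss = -log(p)
= -log(0.229)
= -(-1.474)
= 1.4740

1.4740


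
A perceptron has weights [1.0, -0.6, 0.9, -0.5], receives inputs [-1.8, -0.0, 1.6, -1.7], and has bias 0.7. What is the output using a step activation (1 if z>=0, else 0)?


z = w . x + b
= 1.0*-1.8 + -0.6*-0.0 + 0.9*1.6 + -0.5*-1.7 + 0.7
= -1.8 + 0.0 + 1.44 + 0.85 + 0.7
= 0.49 + 0.7
= 1.19
Since z = 1.19 >= 0, output = 1

1


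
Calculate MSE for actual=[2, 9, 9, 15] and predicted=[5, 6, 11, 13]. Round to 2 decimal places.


Differences: [-3, 3, -2, 2]
Squared errors: [9, 9, 4, 4]
Sum of squared errors = 26
MSE = 26 / 4 = 6.50

6.50


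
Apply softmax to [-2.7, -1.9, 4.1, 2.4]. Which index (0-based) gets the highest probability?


Softmax is a monotonic transformation, so it preserves the argmax.
We need to find the index of the maximum logit.
Index 0: -2.7
Index 1: -1.9
Index 2: 4.1
Index 3: 2.4
Maximum logit = 4.1 at index 2

2


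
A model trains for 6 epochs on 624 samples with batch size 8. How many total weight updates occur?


Iterations per epoch = 624 / 8 = 78
Total updates = iterations_per_epoch * epochs
= 78 * 6
= 468

468


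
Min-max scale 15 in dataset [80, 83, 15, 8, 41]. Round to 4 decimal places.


Min = 8, Max = 83
Range = 83 - 8 = 75
Scaled = (x - min) / (max - min)
= (15 - 8) / 75
= 7 / 75
= 0.0933

0.0933


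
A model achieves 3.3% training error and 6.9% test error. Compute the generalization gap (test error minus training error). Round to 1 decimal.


Generalization gap = test_error - train_error
= 6.9 - 3.3
= 3.6%
A moderate gap.

3.6


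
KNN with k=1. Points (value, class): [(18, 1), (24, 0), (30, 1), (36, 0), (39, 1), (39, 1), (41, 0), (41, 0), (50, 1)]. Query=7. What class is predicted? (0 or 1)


Distances from query 7:
Point 18 (class 1): distance = 11
K=1 nearest neighbors: classes = [1]
Votes for class 1: 1 / 1
Majority vote => class 1

1


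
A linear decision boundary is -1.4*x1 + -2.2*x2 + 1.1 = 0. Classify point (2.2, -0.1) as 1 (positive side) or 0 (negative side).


Compute -1.4 * 2.2 + -2.2 * -0.1 + 1.1
= -3.08 + 0.22 + 1.1
= -1.76
Since -1.76 < 0, the point is on the negative side.

0


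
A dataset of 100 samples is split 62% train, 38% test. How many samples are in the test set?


Train samples = 100 * 62% = 62
Test samples = 100 - 62
= 38

38


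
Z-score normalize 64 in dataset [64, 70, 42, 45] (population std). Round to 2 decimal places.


Mean = (64 + 70 + 42 + 45) / 4 = 55.25
Variance = sum((x_i - mean)^2) / n = 143.6875
Std = sqrt(143.6875) = 11.987
Z = (x - mean) / std
= (64 - 55.25) / 11.987
= 8.75 / 11.987
= 0.73

0.73


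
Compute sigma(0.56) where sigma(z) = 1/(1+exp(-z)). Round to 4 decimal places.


sigmoid(z) = 1 / (1 + exp(-z))
exp(-(0.56)) = exp(-0.56) = 0.5712
1 + 0.5712 = 1.5712
1 / 1.5712 = 0.6365

0.6365


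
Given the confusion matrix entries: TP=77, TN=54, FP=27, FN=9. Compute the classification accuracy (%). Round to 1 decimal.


Accuracy = (TP + TN) / (TP + TN + FP + FN) * 100
= (77 + 54) / (77 + 54 + 27 + 9)
= 131 / 167
= 0.7844
= 78.4%

78.4


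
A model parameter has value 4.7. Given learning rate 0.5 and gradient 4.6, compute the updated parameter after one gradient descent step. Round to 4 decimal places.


w_new = w_old - lr * gradient
= 4.7 - 0.5 * 4.6
= 4.7 - (2.3)
= 2.4000

2.4000


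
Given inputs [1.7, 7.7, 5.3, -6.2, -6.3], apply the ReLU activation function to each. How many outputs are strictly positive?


ReLU(x) = max(0, x) for each element:
ReLU(1.7) = 1.7
ReLU(7.7) = 7.7
ReLU(5.3) = 5.3
ReLU(-6.2) = 0
ReLU(-6.3) = 0
Active neurons (>0): 3

3


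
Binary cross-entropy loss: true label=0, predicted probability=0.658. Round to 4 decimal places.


For y=0: Loss = -log(1-p)
= -log(1 - 0.658)
= -log(0.342)
= -(-1.0729)
= 1.0729

1.0729


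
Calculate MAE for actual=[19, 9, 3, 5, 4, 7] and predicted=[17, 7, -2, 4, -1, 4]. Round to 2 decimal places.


Absolute errors: [2, 2, 5, 1, 5, 3]
Sum of absolute errors = 18
MAE = 18 / 6 = 3.00

3.00


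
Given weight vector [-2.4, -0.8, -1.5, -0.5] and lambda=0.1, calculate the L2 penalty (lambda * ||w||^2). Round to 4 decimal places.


Squaring each weight:
(-2.4)^2 = 5.76
(-0.8)^2 = 0.64
(-1.5)^2 = 2.25
(-0.5)^2 = 0.25
Sum of squares = 8.9
Penalty = 0.1 * 8.9 = 0.8900

0.8900


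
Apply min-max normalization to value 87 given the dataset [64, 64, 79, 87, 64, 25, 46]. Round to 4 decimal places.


Min = 25, Max = 87
Range = 87 - 25 = 62
Scaled = (x - min) / (max - min)
= (87 - 25) / 62
= 62 / 62
= 1.0000

1.0000


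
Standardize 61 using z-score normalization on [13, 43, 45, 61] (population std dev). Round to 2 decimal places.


Mean = (13 + 43 + 45 + 61) / 4 = 40.5
Variance = sum((x_i - mean)^2) / n = 300.75
Std = sqrt(300.75) = 17.3421
Z = (x - mean) / std
= (61 - 40.5) / 17.3421
= 20.5 / 17.3421
= 1.18

1.18


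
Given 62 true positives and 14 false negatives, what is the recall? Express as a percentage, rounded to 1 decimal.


Recall = TP / (TP + FN) * 100
= 62 / (62 + 14)
= 62 / 76
= 0.8158
= 81.6%

81.6


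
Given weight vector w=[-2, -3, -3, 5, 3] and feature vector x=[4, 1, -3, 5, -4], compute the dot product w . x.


Element-wise products:
-2 * 4 = -8
-3 * 1 = -3
-3 * -3 = 9
5 * 5 = 25
3 * -4 = -12
Sum = -8 + -3 + 9 + 25 + -12
= 11

11


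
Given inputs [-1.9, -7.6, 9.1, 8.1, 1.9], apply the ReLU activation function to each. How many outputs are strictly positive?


ReLU(x) = max(0, x) for each element:
ReLU(-1.9) = 0
ReLU(-7.6) = 0
ReLU(9.1) = 9.1
ReLU(8.1) = 8.1
ReLU(1.9) = 1.9
Active neurons (>0): 3

3


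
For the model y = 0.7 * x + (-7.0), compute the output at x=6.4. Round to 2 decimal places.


y = 0.7 * 6.4 + (-7.0)
= 4.48 + (-7.0)
= -2.52

-2.52


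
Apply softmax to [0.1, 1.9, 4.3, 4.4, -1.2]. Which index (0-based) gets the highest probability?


Softmax is a monotonic transformation, so it preserves the argmax.
We need to find the index of the maximum logit.
Index 0: 0.1
Index 1: 1.9
Index 2: 4.3
Index 3: 4.4
Index 4: -1.2
Maximum logit = 4.4 at index 3

3


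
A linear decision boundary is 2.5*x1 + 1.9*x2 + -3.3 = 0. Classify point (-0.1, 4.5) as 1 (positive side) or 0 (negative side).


Compute 2.5 * -0.1 + 1.9 * 4.5 + -3.3
= -0.25 + 8.55 + -3.3
= 5.0
Since 5.0 >= 0, the point is on the positive side.

1


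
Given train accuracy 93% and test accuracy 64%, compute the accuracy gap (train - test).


Gap = train_accuracy - test_accuracy
= 93 - 64
= 29%
This large gap strongly indicates overfitting.

29


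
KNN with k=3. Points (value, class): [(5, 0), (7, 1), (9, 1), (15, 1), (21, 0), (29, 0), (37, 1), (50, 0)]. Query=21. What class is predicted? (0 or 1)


Distances from query 21:
Point 21 (class 0): distance = 0
Point 15 (class 1): distance = 6
Point 29 (class 0): distance = 8
K=3 nearest neighbors: classes = [0, 1, 0]
Votes for class 1: 1 / 3
Majority vote => class 0

0


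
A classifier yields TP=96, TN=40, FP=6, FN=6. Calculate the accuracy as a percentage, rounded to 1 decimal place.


Accuracy = (TP + TN) / (TP + TN + FP + FN) * 100
= (96 + 40) / (96 + 40 + 6 + 6)
= 136 / 148
= 0.9189
= 91.9%

91.9


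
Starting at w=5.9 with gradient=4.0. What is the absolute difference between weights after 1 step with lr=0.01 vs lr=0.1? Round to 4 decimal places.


With lr=0.01: w_new = 5.9 - 0.01 * 4.0 = 5.86
With lr=0.1: w_new = 5.9 - 0.1 * 4.0 = 5.5
Absolute difference = |5.86 - 5.5|
= 0.3600

0.3600


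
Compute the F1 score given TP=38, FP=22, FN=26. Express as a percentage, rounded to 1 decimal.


Precision = TP / (TP + FP) = 38 / 60 = 0.6333
Recall = TP / (TP + FN) = 38 / 64 = 0.5938
F1 = 2 * P * R / (P + R)
= 2 * 0.6333 * 0.5938 / (0.6333 + 0.5938)
= 0.7521 / 1.2271
= 0.6129
As percentage: 61.3%

61.3


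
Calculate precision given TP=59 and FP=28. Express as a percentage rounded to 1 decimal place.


Precision = TP / (TP + FP) * 100
= 59 / (59 + 28)
= 59 / 87
= 0.6782
= 67.8%

67.8


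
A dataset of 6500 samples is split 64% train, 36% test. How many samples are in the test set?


Train samples = 6500 * 64% = 4160
Test samples = 6500 - 4160
= 2340

2340


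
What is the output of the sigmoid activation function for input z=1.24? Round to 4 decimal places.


sigmoid(z) = 1 / (1 + exp(-z))
exp(-(1.24)) = exp(-1.24) = 0.2894
1 + 0.2894 = 1.2894
1 / 1.2894 = 0.7756

0.7756


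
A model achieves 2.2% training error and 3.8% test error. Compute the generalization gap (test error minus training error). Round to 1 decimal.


Generalization gap = test_error - train_error
= 3.8 - 2.2
= 1.6%
A small gap suggests good generalization.

1.6


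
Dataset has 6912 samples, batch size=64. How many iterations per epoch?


Iterations per epoch = dataset_size / batch_size
= 6912 / 64
= 108

108


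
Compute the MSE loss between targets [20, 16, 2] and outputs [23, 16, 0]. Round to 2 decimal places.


Differences: [-3, 0, 2]
Squared errors: [9, 0, 4]
Sum of squared errors = 13
MSE = 13 / 3 = 4.33

4.33


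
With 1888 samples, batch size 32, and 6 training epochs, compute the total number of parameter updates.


Iterations per epoch = 1888 / 32 = 59
Total updates = iterations_per_epoch * epochs
= 59 * 6
= 354

354


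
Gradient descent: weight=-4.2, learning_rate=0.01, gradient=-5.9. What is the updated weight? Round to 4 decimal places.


w_new = w_old - lr * gradient
= -4.2 - 0.01 * -5.9
= -4.2 - (-0.059)
= -4.1410

-4.1410


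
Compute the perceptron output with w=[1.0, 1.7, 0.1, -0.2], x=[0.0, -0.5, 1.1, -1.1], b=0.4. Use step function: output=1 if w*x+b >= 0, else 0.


z = w . x + b
= 1.0*0.0 + 1.7*-0.5 + 0.1*1.1 + -0.2*-1.1 + 0.4
= 0.0 + -0.85 + 0.11 + 0.22 + 0.4
= -0.52 + 0.4
= -0.12
Since z = -0.12 < 0, output = 0

0


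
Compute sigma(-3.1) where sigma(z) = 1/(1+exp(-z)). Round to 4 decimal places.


sigmoid(z) = 1 / (1 + exp(-z))
exp(-(-3.1)) = exp(3.1) = 22.198
1 + 22.198 = 23.198
1 / 23.198 = 0.0431

0.0431


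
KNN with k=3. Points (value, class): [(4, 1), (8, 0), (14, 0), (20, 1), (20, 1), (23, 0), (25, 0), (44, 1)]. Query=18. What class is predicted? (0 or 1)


Distances from query 18:
Point 20 (class 1): distance = 2
Point 20 (class 1): distance = 2
Point 14 (class 0): distance = 4
K=3 nearest neighbors: classes = [1, 1, 0]
Votes for class 1: 2 / 3
Majority vote => class 1

1


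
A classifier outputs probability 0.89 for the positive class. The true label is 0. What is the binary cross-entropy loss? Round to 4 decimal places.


For y=0: Loss = -log(1-p)
= -log(1 - 0.89)
= -log(0.11)
= -(-2.2073)
= 2.2073

2.2073


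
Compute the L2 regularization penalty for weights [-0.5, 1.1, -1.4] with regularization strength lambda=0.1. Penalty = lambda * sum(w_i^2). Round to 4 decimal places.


Squaring each weight:
(-0.5)^2 = 0.25
1.1^2 = 1.21
(-1.4)^2 = 1.96
Sum of squares = 3.42
Penalty = 0.1 * 3.42 = 0.3420

0.3420


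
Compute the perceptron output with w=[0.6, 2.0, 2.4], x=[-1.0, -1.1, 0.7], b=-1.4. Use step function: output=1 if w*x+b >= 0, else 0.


z = w . x + b
= 0.6*-1.0 + 2.0*-1.1 + 2.4*0.7 + -1.4
= -0.6 + -2.2 + 1.68 + -1.4
= -1.12 + -1.4
= -2.52
Since z = -2.52 < 0, output = 0

0


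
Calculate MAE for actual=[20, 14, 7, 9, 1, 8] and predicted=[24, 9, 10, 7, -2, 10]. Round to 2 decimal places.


Absolute errors: [4, 5, 3, 2, 3, 2]
Sum of absolute errors = 19
MAE = 19 / 6 = 3.17

3.17


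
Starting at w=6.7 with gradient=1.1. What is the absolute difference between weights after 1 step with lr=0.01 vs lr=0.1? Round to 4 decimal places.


With lr=0.01: w_new = 6.7 - 0.01 * 1.1 = 6.689
With lr=0.1: w_new = 6.7 - 0.1 * 1.1 = 6.59
Absolute difference = |6.689 - 6.59|
= 0.0990

0.0990
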